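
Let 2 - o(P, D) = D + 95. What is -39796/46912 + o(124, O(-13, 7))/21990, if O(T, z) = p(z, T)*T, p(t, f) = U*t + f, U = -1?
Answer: -152059/175920 ≈ -0.86436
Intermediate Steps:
p(t, f) = f - t (p(t, f) = -t + f = f - t)
O(T, z) = T*(T - z) (O(T, z) = (T - z)*T = T*(T - z))
o(P, D) = -93 - D (o(P, D) = 2 - (D + 95) = 2 - (95 + D) = 2 + (-95 - D) = -93 - D)
-39796/46912 + o(124, O(-13, 7))/21990 = -39796/46912 + (-93 - (-13)*(-13 - 1*7))/21990 = -39796*1/46912 + (-93 - (-13)*(-13 - 7))*(1/21990) = -9949/11728 + (-93 - (-13)*(-20))*(1/21990) = -9949/11728 + (-93 - 1*260)*(1/21990) = -9949/11728 + (-93 - 260)*(1/21990) = -9949/11728 - 353*1/21990 = -9949/11728 - 353/21990 = -152059/175920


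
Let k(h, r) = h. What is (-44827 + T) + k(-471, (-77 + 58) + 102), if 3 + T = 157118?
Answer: 111817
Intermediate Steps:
T = 157115 (T = -3 + 157118 = 157115)
(-44827 + T) + k(-471, (-77 + 58) + 102) = (-44827 + 157115) - 471 = 112288 - 471 = 111817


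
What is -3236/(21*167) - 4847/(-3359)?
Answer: 6128705/11780013 ≈ 0.52026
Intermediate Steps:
-3236/(21*167) - 4847/(-3359) = -3236/3507 - 4847*(-1/3359) = -3236*1/3507 + 4847/3359 = -3236/3507 + 4847/3359 = 6128705/11780013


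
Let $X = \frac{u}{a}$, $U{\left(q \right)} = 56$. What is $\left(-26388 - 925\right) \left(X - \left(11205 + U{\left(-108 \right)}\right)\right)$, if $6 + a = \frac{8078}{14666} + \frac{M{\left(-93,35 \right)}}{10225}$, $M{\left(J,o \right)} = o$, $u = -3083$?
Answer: $\frac{23855036578232717}{81664824} \approx 2.9211 \cdot 10^{8}$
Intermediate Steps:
$a = - \frac{81664824}{14995985}$ ($a = -6 + \left(\frac{8078}{14666} + \frac{35}{10225}\right) = -6 + \left(8078 \cdot \frac{1}{14666} + 35 \cdot \frac{1}{10225}\right) = -6 + \left(\frac{4039}{7333} + \frac{7}{2045}\right) = -6 + \frac{8311086}{14995985} = - \frac{81664824}{14995985} \approx -5.4458$)
$X = \frac{46232621755}{81664824}$ ($X = - \frac{3083}{- \frac{81664824}{14995985}} = \left(-3083\right) \left(- \frac{14995985}{81664824}\right) = \frac{46232621755}{81664824} \approx 566.13$)
$\left(-26388 - 925\right) \left(X - \left(11205 + U{\left(-108 \right)}\right)\right) = \left(-26388 - 925\right) \left(\frac{46232621755}{81664824} - 11261\right) = - 27313 \left(\frac{46232621755}{81664824} - 11261\right) = \left(-27313\right) \left(- \frac{873394961309}{81664824}\right) = \frac{23855036578232717}{81664824}$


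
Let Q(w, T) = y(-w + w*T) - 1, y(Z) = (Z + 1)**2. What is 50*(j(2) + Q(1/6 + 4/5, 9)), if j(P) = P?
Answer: 34772/9 ≈ 3863.6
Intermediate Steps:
y(Z) = (1 + Z)**2
Q(w, T) = -1 + (1 - w + T*w)**2 (Q(w, T) = (1 + (-w + w*T))**2 - 1 = (1 + (-w + T*w))**2 - 1 = (1 - w + T*w)**2 - 1 = -1 + (1 - w + T*w)**2)
50*(j(2) + Q(1/6 + 4/5, 9)) = 50*(2 + (-1 + (1 + (1/6 + 4/5)*(-1 + 9))**2)) = 50*(2 + (-1 + (1 + (1*(1/6) + 4*(1/5))*8)**2)) = 50*(2 + (-1 + (1 + (1/6 + 4/5)*8)**2)) = 50*(2 + (-1 + (1 + (29/30)*8)**2)) = 50*(2 + (-1 + (1 + 116/15)**2)) = 50*(2 + (-1 + (131/15)**2)) = 50*(2 + (-1 + 17161/225)) = 50*(2 + 16936/225) = 50*(17386/225) = 34772/9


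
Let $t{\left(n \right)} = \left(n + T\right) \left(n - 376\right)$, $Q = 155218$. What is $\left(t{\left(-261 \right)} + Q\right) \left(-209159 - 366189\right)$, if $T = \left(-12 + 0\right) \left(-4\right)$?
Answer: $-167368157852$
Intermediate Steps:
$T = 48$ ($T = \left(-12\right) \left(-4\right) = 48$)
$t{\left(n \right)} = \left(-376 + n\right) \left(48 + n\right)$ ($t{\left(n \right)} = \left(n + 48\right) \left(n - 376\right) = \left(48 + n\right) \left(-376 + n\right) = \left(-376 + n\right) \left(48 + n\right)$)
$\left(t{\left(-261 \right)} + Q\right) \left(-209159 - 366189\right) = \left(\left(-18048 + \left(-261\right)^{2} - -85608\right) + 155218\right) \left(-209159 - 366189\right) = \left(\left(-18048 + 68121 + 85608\right) + 155218\right) \left(-575348\right) = \left(135681 + 155218\right) \left(-575348\right) = 290899 \left(-575348\right) = -167368157852$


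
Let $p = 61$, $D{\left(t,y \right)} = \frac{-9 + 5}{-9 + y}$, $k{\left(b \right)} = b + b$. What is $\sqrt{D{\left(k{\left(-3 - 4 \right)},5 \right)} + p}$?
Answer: $\sqrt{62} \approx 7.874$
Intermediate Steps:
$k{\left(b \right)} = 2 b$
$D{\left(t,y \right)} = - \frac{4}{-9 + y}$
$\sqrt{D{\left(k{\left(-3 - 4 \right)},5 \right)} + p} = \sqrt{- \frac{4}{-9 + 5} + 61} = \sqrt{- \frac{4}{-4} + 61} = \sqrt{\left(-4\right) \left(- \frac{1}{4}\right) + 61} = \sqrt{1 + 61} = \sqrt{62}$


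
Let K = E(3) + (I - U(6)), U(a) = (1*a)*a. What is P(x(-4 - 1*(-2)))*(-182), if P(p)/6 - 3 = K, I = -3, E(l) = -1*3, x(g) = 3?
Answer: 42588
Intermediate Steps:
E(l) = -3
U(a) = a**2 (U(a) = a*a = a**2)
K = -42 (K = -3 + (-3 - 1*6**2) = -3 + (-3 - 1*36) = -3 + (-3 - 36) = -3 - 39 = -42)
P(p) = -234 (P(p) = 18 + 6*(-42) = 18 - 252 = -234)
P(x(-4 - 1*(-2)))*(-182) = -234*(-182) = 42588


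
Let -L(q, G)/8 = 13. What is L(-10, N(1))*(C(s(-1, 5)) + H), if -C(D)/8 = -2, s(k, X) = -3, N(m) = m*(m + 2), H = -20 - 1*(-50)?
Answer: -4784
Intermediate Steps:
H = 30 (H = -20 + 50 = 30)
N(m) = m*(2 + m)
L(q, G) = -104 (L(q, G) = -8*13 = -104)
C(D) = 16 (C(D) = -8*(-2) = 16)
L(-10, N(1))*(C(s(-1, 5)) + H) = -104*(16 + 30) = -104*46 = -4784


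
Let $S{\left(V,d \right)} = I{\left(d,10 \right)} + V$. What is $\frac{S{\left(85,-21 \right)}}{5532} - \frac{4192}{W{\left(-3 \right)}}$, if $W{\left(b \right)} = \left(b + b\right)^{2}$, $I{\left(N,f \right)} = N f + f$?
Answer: $- \frac{1932857}{16596} \approx -116.47$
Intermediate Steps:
$I{\left(N,f \right)} = f + N f$
$W{\left(b \right)} = 4 b^{2}$ ($W{\left(b \right)} = \left(2 b\right)^{2} = 4 b^{2}$)
$S{\left(V,d \right)} = 10 + V + 10 d$ ($S{\left(V,d \right)} = 10 \left(1 + d\right) + V = \left(10 + 10 d\right) + V = 10 + V + 10 d$)
$\frac{S{\left(85,-21 \right)}}{5532} - \frac{4192}{W{\left(-3 \right)}} = \frac{10 + 85 + 10 \left(-21\right)}{5532} - \frac{4192}{4 \left(-3\right)^{2}} = \left(10 + 85 - 210\right) \frac{1}{5532} - \frac{4192}{4 \cdot 9} = \left(-115\right) \frac{1}{5532} - \frac{4192}{36} = - \frac{115}{5532} - \frac{1048}{9} = - \frac{1932857}{16596}$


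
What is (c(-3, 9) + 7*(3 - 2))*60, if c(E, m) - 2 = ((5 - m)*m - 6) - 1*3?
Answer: -2160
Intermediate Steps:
c(E, m) = -7 + m*(5 - m) (c(E, m) = 2 + (((5 - m)*m - 6) - 1*3) = 2 + ((m*(5 - m) - 6) - 3) = 2 + ((-6 + m*(5 - m)) - 3) = 2 + (-9 + m*(5 - m)) = -7 + m*(5 - m))
(c(-3, 9) + 7*(3 - 2))*60 = ((-7 - 1*9**2 + 5*9) + 7*(3 - 2))*60 = ((-7 - 1*81 + 45) + 7*1)*60 = ((-7 - 81 + 45) + 7)*60 = (-43 + 7)*60 = -36*60 = -2160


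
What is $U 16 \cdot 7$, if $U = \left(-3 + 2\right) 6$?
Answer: $-672$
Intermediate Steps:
$U = -6$ ($U = \left(-1\right) 6 = -6$)
$U 16 \cdot 7 = \left(-6\right) 16 \cdot 7 = \left(-96\right) 7 = -672$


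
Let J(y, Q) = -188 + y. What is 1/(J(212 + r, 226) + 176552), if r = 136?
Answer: 1/176712 ≈ 5.6589e-6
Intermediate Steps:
1/(J(212 + r, 226) + 176552) = 1/((-188 + (212 + 136)) + 176552) = 1/((-188 + 348) + 176552) = 1/(160 + 176552) = 1/176712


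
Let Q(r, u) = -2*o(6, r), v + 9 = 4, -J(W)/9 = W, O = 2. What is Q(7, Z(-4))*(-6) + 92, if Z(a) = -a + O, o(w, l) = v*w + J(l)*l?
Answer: -5560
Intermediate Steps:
J(W) = -9*W
v = -5 (v = -9 + 4 = -5)
o(w, l) = -9*l² - 5*w (o(w, l) = -5*w + (-9*l)*l = -5*w - 9*l² = -9*l² - 5*w)
Z(a) = 2 - a (Z(a) = -a + 2 = 2 - a)
Q(r, u) = 60 + 18*r² (Q(r, u) = -2*(-9*r² - 5*6) = -2*(-9*r² - 30) = -2*(-30 - 9*r²) = 60 + 18*r²)
Q(7, Z(-4))*(-6) + 92 = (60 + 18*7²)*(-6) + 92 = (60 + 18*49)*(-6) + 92 = (60 + 882)*(-6) + 92 = 942*(-6) + 92 = -5652 + 92 = -5560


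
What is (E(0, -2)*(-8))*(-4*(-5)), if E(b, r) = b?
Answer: 0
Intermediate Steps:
(E(0, -2)*(-8))*(-4*(-5)) = (0*(-8))*(-4*(-5)) = 0*20 = 0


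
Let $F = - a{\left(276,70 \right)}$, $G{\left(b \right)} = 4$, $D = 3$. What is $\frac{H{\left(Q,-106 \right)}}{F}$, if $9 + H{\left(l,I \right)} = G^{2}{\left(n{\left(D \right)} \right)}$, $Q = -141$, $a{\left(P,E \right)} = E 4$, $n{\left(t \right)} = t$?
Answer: $- \frac{1}{40} \approx -0.025$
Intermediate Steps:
$a{\left(P,E \right)} = 4 E$
$H{\left(l,I \right)} = 7$ ($H{\left(l,I \right)} = -9 + 4^{2} = -9 + 16 = 7$)
$F = -280$ ($F = - 4 \cdot 70 = \left(-1\right) 280 = -280$)
$\frac{H{\left(Q,-106 \right)}}{F} = \frac{7}{-280} = 7 \left(- \frac{1}{280}\right) = - \frac{1}{40}$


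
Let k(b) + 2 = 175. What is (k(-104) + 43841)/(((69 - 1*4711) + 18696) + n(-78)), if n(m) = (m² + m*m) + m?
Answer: 22007/13072 ≈ 1.6835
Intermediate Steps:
k(b) = 173 (k(b) = -2 + 175 = 173)
n(m) = m + 2*m² (n(m) = (m² + m²) + m = 2*m² + m = m + 2*m²)
(k(-104) + 43841)/(((69 - 1*4711) + 18696) + n(-78)) = (173 + 43841)/(((69 - 1*4711) + 18696) - 78*(1 + 2*(-78))) = 44014/(((69 - 4711) + 18696) - 78*(1 - 156)) = 44014/((-4642 + 18696) - 78*(-155)) = 44014/(14054 + 12090) = 44014/26144 = 44014*(1/26144) = 22007/13072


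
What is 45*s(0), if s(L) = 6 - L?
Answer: 270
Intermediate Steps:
45*s(0) = 45*(6 - 1*0) = 45*(6 + 0) = 45*6 = 270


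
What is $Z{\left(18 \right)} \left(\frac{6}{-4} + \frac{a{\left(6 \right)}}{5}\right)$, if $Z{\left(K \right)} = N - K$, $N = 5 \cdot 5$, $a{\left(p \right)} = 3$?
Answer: $- \frac{63}{10} \approx -6.3$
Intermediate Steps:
$N = 25$
$Z{\left(K \right)} = 25 - K$
$Z{\left(18 \right)} \left(\frac{6}{-4} + \frac{a{\left(6 \right)}}{5}\right) = \left(25 - 18\right) \left(\frac{6}{-4} + \frac{3}{5}\right) = \left(25 - 18\right) \left(6 \left(- \frac{1}{4}\right) + 3 \cdot \frac{1}{5}\right) = 7 \left(- \frac{3}{2} + \frac{3}{5}\right) = 7 \left(- \frac{9}{10}\right) = - \frac{63}{10}$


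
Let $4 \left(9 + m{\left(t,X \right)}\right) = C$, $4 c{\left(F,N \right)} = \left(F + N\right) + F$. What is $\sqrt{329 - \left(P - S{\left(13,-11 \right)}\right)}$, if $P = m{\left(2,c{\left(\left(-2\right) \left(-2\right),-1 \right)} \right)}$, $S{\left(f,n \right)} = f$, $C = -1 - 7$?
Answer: $\sqrt{353} \approx 18.788$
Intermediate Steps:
$c{\left(F,N \right)} = \frac{F}{2} + \frac{N}{4}$ ($c{\left(F,N \right)} = \frac{\left(F + N\right) + F}{4} = \frac{N + 2 F}{4} = \frac{F}{2} + \frac{N}{4}$)
$C = -8$
$m{\left(t,X \right)} = -11$ ($m{\left(t,X \right)} = -9 + \frac{1}{4} \left(-8\right) = -9 - 2 = -11$)
$P = -11$
$\sqrt{329 - \left(P - S{\left(13,-11 \right)}\right)} = \sqrt{329 + \left(13 - -11\right)} = \sqrt{329 + \left(13 + 11\right)} = \sqrt{329 + 24} = \sqrt{353}$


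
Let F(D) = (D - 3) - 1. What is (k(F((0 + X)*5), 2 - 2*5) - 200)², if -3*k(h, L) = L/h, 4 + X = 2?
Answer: 17673616/441 ≈ 40076.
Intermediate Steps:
X = -2 (X = -4 + 2 = -2)
F(D) = -4 + D (F(D) = (-3 + D) - 1 = -4 + D)
k(h, L) = -L/(3*h)
(k(F((0 + X)*5), 2 - 2*5) - 200)² = (-(2 - 2*5)/(3*(-4 + (0 - 2)*5)) - 200)² = (-(2 - 10)/(3*(-4 - 2*5)) - 200)² = (-⅓*(-8)/(-4 - 10) - 200)² = (-⅓*(-8)/(-14) - 200)² = (-⅓*(-8)*(-1/14) - 200)² = (-4/21 - 200)² = (-4204/21)² = 17673616/441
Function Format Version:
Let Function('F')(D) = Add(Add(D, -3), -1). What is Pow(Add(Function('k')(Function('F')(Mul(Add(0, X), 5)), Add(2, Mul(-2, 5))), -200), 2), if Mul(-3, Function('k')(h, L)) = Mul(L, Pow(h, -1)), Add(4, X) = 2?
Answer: Rational(17673616, 441) ≈ 40076.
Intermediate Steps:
X = -2 (X = Add(-4, 2) = -2)
Function('F')(D) = Add(-4, D) (Function('F')(D) = Add(Add(-3, D), -1) = Add(-4, D))
Function('k')(h, L) = Mul(Rational(-1, 3), L, Pow(h, -1)) (Function('k')(h, L) = Mul(Rational(-1, 3), Mul(L, Pow(h, -1))) = Mul(Rational(-1, 3), L, Pow(h, -1)))
Pow(Add(Function('k')(Function('F')(Mul(Add(0, X), 5)), Add(2, Mul(-2, 5))), -200), 2) = Pow(Add(Mul(Rational(-1, 3), Add(2, Mul(-2, 5)), Pow(Add(-4, Mul(Add(0, -2), 5)), -1)), -200), 2) = Pow(Add(Mul(Rational(-1, 3), Add(2, -10), Pow(Add(-4, Mul(-2, 5)), -1)), -200), 2) = Pow(Add(Mul(Rational(-1, 3), -8, Pow(Add(-4, -10), -1)), -200), 2) = Pow(Add(Mul(Rational(-1, 3), -8, Pow(-14, -1)), -200), 2) = Pow(Add(Mul(Rational(-1, 3), -8, Rational(-1, 14)), -200), 2) = Pow(Add(Rational(-4, 21), -200), 2) = Pow(Rational(-4204, 21), 2) = Rational(17673616, 441)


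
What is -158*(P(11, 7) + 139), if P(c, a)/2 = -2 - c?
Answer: -17854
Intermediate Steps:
P(c, a) = -4 - 2*c (P(c, a) = 2*(-2 - c) = -4 - 2*c)
-158*(P(11, 7) + 139) = -158*((-4 - 2*11) + 139) = -158*((-4 - 22) + 139) = -158*(-26 + 139) = -158*113 = -17854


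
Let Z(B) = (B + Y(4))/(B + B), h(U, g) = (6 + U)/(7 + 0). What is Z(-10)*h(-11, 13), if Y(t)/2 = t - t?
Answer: -5/14 ≈ -0.35714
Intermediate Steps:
Y(t) = 0 (Y(t) = 2*(t - t) = 2*0 = 0)
h(U, g) = 6/7 + U/7 (h(U, g) = (6 + U)/7 = (6 + U)*(1/7) = 6/7 + U/7)
Z(B) = 1/2 (Z(B) = (B + 0)/(B + B) = B/((2*B)) = B*(1/(2*B)) = 1/2)
Z(-10)*h(-11, 13) = (6/7 + (1/7)*(-11))/2 = (6/7 - 11/7)/2 = (1/2)*(-5/7) = -5/14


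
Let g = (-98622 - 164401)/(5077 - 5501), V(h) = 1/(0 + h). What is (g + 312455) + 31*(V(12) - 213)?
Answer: 389836099/1272 ≈ 3.0648e+5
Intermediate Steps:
V(h) = 1/h
g = 263023/424 (g = -263023/(-424) = -263023*(-1/424) = 263023/424 ≈ 620.34)
(g + 312455) + 31*(V(12) - 213) = (263023/424 + 312455) + 31*(1/12 - 213) = 132743943/424 + 31*(1/12 - 213) = 132743943/424 + 31*(-2555/12) = 132743943/424 - 79205/12 = 389836099/1272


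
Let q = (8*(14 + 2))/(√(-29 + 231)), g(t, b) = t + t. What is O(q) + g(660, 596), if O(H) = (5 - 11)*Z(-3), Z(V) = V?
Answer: 1338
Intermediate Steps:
g(t, b) = 2*t
q = 64*√202/101 (q = (8*16)/(√202) = 128*(√202/202) = 64*√202/101 ≈ 9.0060)
O(H) = 18 (O(H) = (5 - 11)*(-3) = -6*(-3) = 18)
O(q) + g(660, 596) = 18 + 2*660 = 18 + 1320 = 1338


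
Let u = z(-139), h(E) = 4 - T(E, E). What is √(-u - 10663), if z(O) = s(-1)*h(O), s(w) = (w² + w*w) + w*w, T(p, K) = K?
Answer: 2*I*√2773 ≈ 105.32*I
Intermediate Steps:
s(w) = 3*w² (s(w) = (w² + w²) + w² = 2*w² + w² = 3*w²)
h(E) = 4 - E
z(O) = 12 - 3*O (z(O) = (3*(-1)²)*(4 - O) = (3*1)*(4 - O) = 3*(4 - O) = 12 - 3*O)
u = 429 (u = 12 - 3*(-139) = 12 + 417 = 429)
√(-u - 10663) = √(-1*429 - 10663) = √(-429 - 10663) = √(-11092) = 2*I*√2773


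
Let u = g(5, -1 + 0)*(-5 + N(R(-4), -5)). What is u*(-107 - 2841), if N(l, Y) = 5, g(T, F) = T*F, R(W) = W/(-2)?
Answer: 0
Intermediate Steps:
R(W) = -W/2 (R(W) = W*(-½) = -W/2)
g(T, F) = F*T
u = 0 (u = ((-1 + 0)*5)*(-5 + 5) = -1*5*0 = -5*0 = 0)
u*(-107 - 2841) = 0*(-107 - 2841) = 0*(-2948) = 0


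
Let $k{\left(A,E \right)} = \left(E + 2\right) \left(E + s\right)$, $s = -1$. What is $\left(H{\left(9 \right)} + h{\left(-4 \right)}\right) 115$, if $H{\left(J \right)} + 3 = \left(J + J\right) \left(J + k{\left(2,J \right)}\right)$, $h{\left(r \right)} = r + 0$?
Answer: $199985$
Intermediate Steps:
$k{\left(A,E \right)} = \left(-1 + E\right) \left(2 + E\right)$ ($k{\left(A,E \right)} = \left(E + 2\right) \left(E - 1\right) = \left(2 + E\right) \left(-1 + E\right) = \left(-1 + E\right) \left(2 + E\right)$)
$h{\left(r \right)} = r$
$H{\left(J \right)} = -3 + 2 J \left(-2 + J^{2} + 2 J\right)$ ($H{\left(J \right)} = -3 + \left(J + J\right) \left(J + \left(-2 + J + J^{2}\right)\right) = -3 + 2 J \left(-2 + J^{2} + 2 J\right)$)
$\left(H{\left(9 \right)} + h{\left(-4 \right)}\right) 115 = \left(\left(-3 - 36 + 2 \cdot 9^{3} + 4 \cdot 9^{2}\right) - 4\right) 115 = \left(\left(-3 - 36 + 2 \cdot 729 + 4 \cdot 81\right) - 4\right) 115 = \left(\left(-3 - 36 + 1458 + 324\right) - 4\right) 115 = \left(1743 - 4\right) 115 = 1739 \cdot 115 = 199985$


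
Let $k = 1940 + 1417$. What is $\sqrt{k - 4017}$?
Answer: $2 i \sqrt{165} \approx 25.69 i$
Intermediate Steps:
$k = 3357$
$\sqrt{k - 4017} = \sqrt{3357 - 4017} = \sqrt{-660} = 2 i \sqrt{165}$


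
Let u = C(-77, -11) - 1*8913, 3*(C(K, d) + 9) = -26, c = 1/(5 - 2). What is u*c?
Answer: -26792/9 ≈ -2976.9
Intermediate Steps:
c = ⅓ (c = 1/3 = ⅓ ≈ 0.33333)
C(K, d) = -53/3 (C(K, d) = -9 + (⅓)*(-26) = -9 - 26/3 = -53/3)
u = -26792/3 (u = -53/3 - 1*8913 = -53/3 - 8913 = -26792/3 ≈ -8930.7)
u*c = -26792/3*⅓ = -26792/9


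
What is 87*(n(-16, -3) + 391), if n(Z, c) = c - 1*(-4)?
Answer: 34104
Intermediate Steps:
n(Z, c) = 4 + c (n(Z, c) = c + 4 = 4 + c)
87*(n(-16, -3) + 391) = 87*((4 - 3) + 391) = 87*(1 + 391) = 87*392 = 34104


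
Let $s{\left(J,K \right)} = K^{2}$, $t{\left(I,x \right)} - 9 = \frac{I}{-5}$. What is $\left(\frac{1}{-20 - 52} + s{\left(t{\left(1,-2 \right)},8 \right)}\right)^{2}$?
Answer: $\frac{21224449}{5184} \approx 4094.2$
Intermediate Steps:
$t{\left(I,x \right)} = 9 - \frac{I}{5}$ ($t{\left(I,x \right)} = 9 + \frac{I}{-5} = 9 + I \left(- \frac{1}{5}\right) = 9 - \frac{I}{5}$)
$\left(\frac{1}{-20 - 52} + s{\left(t{\left(1,-2 \right)},8 \right)}\right)^{2} = \left(\frac{1}{-20 - 52} + 8^{2}\right)^{2} = \left(\frac{1}{-72} + 64\right)^{2} = \left(- \frac{1}{72} + 64\right)^{2} = \left(\frac{4607}{72}\right)^{2} = \frac{21224449}{5184}$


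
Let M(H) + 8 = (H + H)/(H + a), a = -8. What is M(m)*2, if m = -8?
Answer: -14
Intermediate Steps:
M(H) = -8 + 2*H/(-8 + H) (M(H) = -8 + (H + H)/(H - 8) = -8 + (2*H)/(-8 + H) = -8 + 2*H/(-8 + H))
M(m)*2 = (2*(32 - 3*(-8))/(-8 - 8))*2 = (2*(32 + 24)/(-16))*2 = (2*(-1/16)*56)*2 = -7*2 = -14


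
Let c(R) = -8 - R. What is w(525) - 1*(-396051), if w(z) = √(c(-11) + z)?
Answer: 396051 + 4*√33 ≈ 3.9607e+5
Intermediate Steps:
w(z) = √(3 + z) (w(z) = √((-8 - 1*(-11)) + z) = √((-8 + 11) + z) = √(3 + z))
w(525) - 1*(-396051) = √(3 + 525) - 1*(-396051) = √528 + 396051 = 4*√33 + 396051 = 396051 + 4*√33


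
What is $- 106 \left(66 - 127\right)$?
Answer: $6466$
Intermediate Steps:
$- 106 \left(66 - 127\right) = \left(-106\right) \left(-61\right) = 6466$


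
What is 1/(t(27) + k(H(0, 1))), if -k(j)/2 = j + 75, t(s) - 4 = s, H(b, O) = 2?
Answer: -1/123 ≈ -0.0081301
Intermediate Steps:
t(s) = 4 + s
k(j) = -150 - 2*j (k(j) = -2*(j + 75) = -2*(75 + j) = -150 - 2*j)
1/(t(27) + k(H(0, 1))) = 1/((4 + 27) + (-150 - 2*2)) = 1/(31 + (-150 - 4)) = 1/(31 - 154) = 1/(-123) = -1/123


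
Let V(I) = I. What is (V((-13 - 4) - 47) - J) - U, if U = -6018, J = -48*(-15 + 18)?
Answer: 6098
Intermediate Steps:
J = -144 (J = -48*3 = -144)
(V((-13 - 4) - 47) - J) - U = (((-13 - 4) - 47) - 1*(-144)) - 1*(-6018) = ((-17 - 47) + 144) + 6018 = (-64 + 144) + 6018 = 80 + 6018 = 6098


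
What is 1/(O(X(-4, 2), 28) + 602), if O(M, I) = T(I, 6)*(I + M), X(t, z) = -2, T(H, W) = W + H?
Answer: 1/1486 ≈ 0.00067295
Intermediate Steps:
T(H, W) = H + W
O(M, I) = (6 + I)*(I + M) (O(M, I) = (I + 6)*(I + M) = (6 + I)*(I + M))
1/(O(X(-4, 2), 28) + 602) = 1/((6 + 28)*(28 - 2) + 602) = 1/(34*26 + 602) = 1/(884 + 602) = 1/1486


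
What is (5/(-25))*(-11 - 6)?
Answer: 17/5 ≈ 3.4000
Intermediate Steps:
(5/(-25))*(-11 - 6) = (5*(-1/25))*(-17) = -⅕*(-17) = 17/5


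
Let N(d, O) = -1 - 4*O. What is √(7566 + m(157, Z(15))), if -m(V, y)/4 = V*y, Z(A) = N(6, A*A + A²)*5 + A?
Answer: √5653286 ≈ 2377.7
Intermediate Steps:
Z(A) = -5 + A - 40*A² (Z(A) = (-1 - 4*(A*A + A²))*5 + A = (-1 - 4*(A² + A²))*5 + A = (-1 - 8*A²)*5 + A = (-5 - 40*A²) + A = -5 + A - 40*A²)
m(V, y) = -4*V*y
√(7566 + m(157, Z(15))) = √(7566 - 4*157*(-5 + 15 - 40*15²)) = √(7566 - 4*157*(-5 + 15 - 40*225)) = √(7566 - 4*157*(-5 + 15 - 9000)) = √(7566 - 4*157*(-8990)) = √(7566 + 5645720) = √5653286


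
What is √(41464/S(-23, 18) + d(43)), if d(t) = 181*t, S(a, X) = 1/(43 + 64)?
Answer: √4444431 ≈ 2108.2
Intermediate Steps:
S(a, X) = 1/107
√(41464/S(-23, 18) + d(43)) = √(41464/(1/107) + 181*43) = √(41464*107 + 7783) = √(4436648 + 7783) = √4444431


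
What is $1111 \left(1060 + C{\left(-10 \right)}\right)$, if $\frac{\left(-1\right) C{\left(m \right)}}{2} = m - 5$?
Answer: $1210990$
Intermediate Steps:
$C{\left(m \right)} = 10 - 2 m$ ($C{\left(m \right)} = - 2 \left(m - 5\right) = - 2 \left(-5 + m\right) = 10 - 2 m$)
$1111 \left(1060 + C{\left(-10 \right)}\right) = 1111 \left(1060 + \left(10 - -20\right)\right) = 1111 \left(1060 + \left(10 + 20\right)\right) = 1111 \left(1060 + 30\right) = 1111 \cdot 1090 = 1210990$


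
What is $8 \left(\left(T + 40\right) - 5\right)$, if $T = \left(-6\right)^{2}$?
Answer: $568$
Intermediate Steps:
$T = 36$
$8 \left(\left(T + 40\right) - 5\right) = 8 \left(\left(36 + 40\right) - 5\right) = 8 \left(76 - 5\right) = 8 \cdot 71 = 568$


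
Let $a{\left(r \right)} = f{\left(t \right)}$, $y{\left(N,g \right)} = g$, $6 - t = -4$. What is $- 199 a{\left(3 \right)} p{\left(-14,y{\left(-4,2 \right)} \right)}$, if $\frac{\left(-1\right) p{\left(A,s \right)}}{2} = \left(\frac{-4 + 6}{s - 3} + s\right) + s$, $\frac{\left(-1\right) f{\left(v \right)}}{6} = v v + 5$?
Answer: $-501480$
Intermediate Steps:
$t = 10$ ($t = 6 - -4 = 6 + 4 = 10$)
$f{\left(v \right)} = -30 - 6 v^{2}$ ($f{\left(v \right)} = - 6 \left(v v + 5\right) = - 6 \left(v^{2} + 5\right) = - 6 \left(5 + v^{2}\right) = -30 - 6 v^{2}$)
$a{\left(r \right)} = -630$ ($a{\left(r \right)} = -30 - 6 \cdot 10^{2} = -30 - 600 = -630$)
$p{\left(A,s \right)} = - 4 s - \frac{4}{-3 + s}$ ($p{\left(A,s \right)} = - 2 \left(\left(\frac{-4 + 6}{s - 3} + s\right) + s\right) = - 2 \left(\left(\frac{2}{-3 + s} + s\right) + s\right) = - 2 \left(\left(s + \frac{2}{-3 + s}\right) + s\right) = - 2 \left(2 s + \frac{2}{-3 + s}\right) = - 4 s - \frac{4}{-3 + s}$)
$- 199 a{\left(3 \right)} p{\left(-14,y{\left(-4,2 \right)} \right)} = \left(-199\right) \left(-630\right) \frac{4 \left(-1 - 2^{2} + 3 \cdot 2\right)}{-3 + 2} = 125370 \frac{4 \left(-1 - 4 + 6\right)}{-1} = 125370 \cdot 4 \left(-1\right) \left(-1 - 4 + 6\right) = 125370 \cdot 4 \left(-1\right) 1 = 125370 \left(-4\right) = -501480$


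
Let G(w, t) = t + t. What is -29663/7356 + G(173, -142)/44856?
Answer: -55527193/13748364 ≈ -4.0388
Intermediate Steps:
G(w, t) = 2*t
-29663/7356 + G(173, -142)/44856 = -29663/7356 + (2*(-142))/44856 = -29663*1/7356 - 284*1/44856 = -29663/7356 - 71/11214 = -55527193/13748364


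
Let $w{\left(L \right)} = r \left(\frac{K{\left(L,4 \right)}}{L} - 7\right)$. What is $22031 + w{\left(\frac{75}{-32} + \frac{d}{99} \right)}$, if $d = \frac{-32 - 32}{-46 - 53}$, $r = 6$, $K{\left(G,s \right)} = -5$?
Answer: $\frac{16127939663}{733027} \approx 22002.0$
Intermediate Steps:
$d = \frac{64}{99}$ ($d = - \frac{64}{-99} = \left(-64\right) \left(- \frac{1}{99}\right) = \frac{64}{99} \approx 0.64646$)
$w{\left(L \right)} = -42 - \frac{30}{L}$ ($w{\left(L \right)} = 6 \left(- \frac{5}{L} - 7\right) = 6 \left(-7 - \frac{5}{L}\right) = -42 - \frac{30}{L}$)
$22031 + w{\left(\frac{75}{-32} + \frac{d}{99} \right)} = 22031 - \left(42 + \frac{30}{\frac{75}{-32} + \frac{64}{99 \cdot 99}}\right) = 22031 - \left(42 + \frac{30}{75 \left(- \frac{1}{32}\right) + \frac{64}{99} \cdot \frac{1}{99}}\right) = 22031 - \left(42 + \frac{30}{- \frac{75}{32} + \frac{64}{9801}}\right) = 22031 - \left(42 + \frac{30}{- \frac{733027}{313632}}\right) = 22031 - \frac{21378174}{733027} = \frac{16127939663}{733027}$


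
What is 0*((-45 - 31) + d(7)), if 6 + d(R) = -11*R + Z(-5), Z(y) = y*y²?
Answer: 0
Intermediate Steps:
Z(y) = y³
d(R) = -131 - 11*R (d(R) = -6 + (-11*R + (-5)³) = -6 + (-11*R - 125) = -6 + (-125 - 11*R) = -131 - 11*R)
0*((-45 - 31) + d(7)) = 0*((-45 - 31) + (-131 - 11*7)) = 0*(-76 + (-131 - 77)) = 0*(-76 - 208) = 0*(-284) = 0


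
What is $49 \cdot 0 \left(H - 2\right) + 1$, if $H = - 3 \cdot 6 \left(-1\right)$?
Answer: $1$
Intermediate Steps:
$H = 18$ ($H = \left(-3\right) \left(-6\right) = 18$)
$49 \cdot 0 \left(H - 2\right) + 1 = 49 \cdot 0 \left(18 - 2\right) + 1 = 49 \cdot 0 \cdot 16 + 1 = 49 \cdot 0 + 1 = 0 + 1 = 1$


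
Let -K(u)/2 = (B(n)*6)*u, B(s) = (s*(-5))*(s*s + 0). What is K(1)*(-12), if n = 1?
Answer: -720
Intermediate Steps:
B(s) = -5*s**3 (B(s) = (-5*s)*(s**2 + 0) = (-5*s)*s**2 = -5*s**3)
K(u) = 60*u (K(u) = -2*-5*1**3*6*u = -2*-5*1*6*u = -2*(-5*6)*u = -(-60)*u = 60*u)
K(1)*(-12) = (60*1)*(-12) = 60*(-12) = -720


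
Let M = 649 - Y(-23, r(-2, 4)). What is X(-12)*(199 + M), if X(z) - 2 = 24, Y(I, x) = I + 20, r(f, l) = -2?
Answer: 22126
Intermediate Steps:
Y(I, x) = 20 + I
X(z) = 26 (X(z) = 2 + 24 = 26)
M = 652 (M = 649 - (20 - 23) = 649 - 1*(-3) = 649 + 3 = 652)
X(-12)*(199 + M) = 26*(199 + 652) = 26*851 = 22126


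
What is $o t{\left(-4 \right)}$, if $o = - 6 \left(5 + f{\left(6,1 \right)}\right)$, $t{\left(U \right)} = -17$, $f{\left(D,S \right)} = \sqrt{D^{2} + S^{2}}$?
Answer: $510 + 102 \sqrt{37} \approx 1130.4$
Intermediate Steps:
$o = -30 - 6 \sqrt{37}$ ($o = - 6 \left(5 + \sqrt{6^{2} + 1^{2}}\right) = - 6 \left(5 + \sqrt{36 + 1}\right) = - 6 \left(5 + \sqrt{37}\right) = -30 - 6 \sqrt{37} \approx -66.497$)
$o t{\left(-4 \right)} = \left(-30 - 6 \sqrt{37}\right) \left(-17\right) = 510 + 102 \sqrt{37}$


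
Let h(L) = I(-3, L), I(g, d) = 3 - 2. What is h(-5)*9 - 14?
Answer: -5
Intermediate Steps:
I(g, d) = 1
h(L) = 1
h(-5)*9 - 14 = 1*9 - 14 = 9 - 14 = -5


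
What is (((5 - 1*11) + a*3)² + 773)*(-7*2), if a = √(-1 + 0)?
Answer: -11200 + 504*I ≈ -11200.0 + 504.0*I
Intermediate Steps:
a = I (a = √(-1) = I ≈ 1.0*I)
(((5 - 1*11) + a*3)² + 773)*(-7*2) = (((5 - 1*11) + I*3)² + 773)*(-7*2) = (((5 - 11) + 3*I)² + 773)*(-14) = ((-6 + 3*I)² + 773)*(-14) = (773 + (-6 + 3*I)²)*(-14) = -10822 - 14*(-6 + 3*I)²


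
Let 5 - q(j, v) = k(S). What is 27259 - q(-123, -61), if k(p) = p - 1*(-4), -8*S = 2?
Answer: 109031/4 ≈ 27258.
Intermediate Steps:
S = -¼ (S = -⅛*2 = -¼ ≈ -0.25000)
k(p) = 4 + p (k(p) = p + 4 = 4 + p)
q(j, v) = 5/4 (q(j, v) = 5 - (4 - ¼) = 5 - 1*15/4 = 5 - 15/4 = 5/4)
27259 - q(-123, -61) = 27259 - 1*5/4 = 27259 - 5/4 = 109031/4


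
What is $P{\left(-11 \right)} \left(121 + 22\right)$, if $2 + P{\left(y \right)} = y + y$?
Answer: $-3432$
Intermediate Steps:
$P{\left(y \right)} = -2 + 2 y$ ($P{\left(y \right)} = -2 + \left(y + y\right) = -2 + 2 y$)
$P{\left(-11 \right)} \left(121 + 22\right) = \left(-2 + 2 \left(-11\right)\right) \left(121 + 22\right) = \left(-2 - 22\right) 143 = \left(-24\right) 143 = -3432$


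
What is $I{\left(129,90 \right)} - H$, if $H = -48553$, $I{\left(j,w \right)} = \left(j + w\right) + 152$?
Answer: $48924$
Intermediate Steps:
$I{\left(j,w \right)} = 152 + j + w$
$I{\left(129,90 \right)} - H = \left(152 + 129 + 90\right) - -48553 = 371 + 48553 = 48924$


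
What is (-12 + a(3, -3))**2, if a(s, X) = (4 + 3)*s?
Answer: 81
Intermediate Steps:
a(s, X) = 7*s
(-12 + a(3, -3))**2 = (-12 + 7*3)**2 = (-12 + 21)**2 = 9**2 = 81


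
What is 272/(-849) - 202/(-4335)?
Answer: -111958/408935 ≈ -0.27378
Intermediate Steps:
272/(-849) - 202/(-4335) = 272*(-1/849) - 202*(-1/4335) = -272/849 + 202/4335 = -111958/408935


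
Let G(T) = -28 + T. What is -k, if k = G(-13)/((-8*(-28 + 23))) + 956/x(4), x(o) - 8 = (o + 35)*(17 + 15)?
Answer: 1657/6280 ≈ 0.26385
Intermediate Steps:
x(o) = 1128 + 32*o (x(o) = 8 + (o + 35)*(17 + 15) = 8 + (35 + o)*32 = 8 + (1120 + 32*o) = 1128 + 32*o)
k = -1657/6280 (k = (-28 - 13)/((-8*(-28 + 23))) + 956/(1128 + 32*4) = -41/((-8*(-5))) + 956/(1128 + 128) = -41/40 + 956/1256 = -41*1/40 + 956*(1/1256) = -41/40 + 239/314 = -1657/6280 ≈ -0.26385)
-k = -1*(-1657/6280) = 1657/6280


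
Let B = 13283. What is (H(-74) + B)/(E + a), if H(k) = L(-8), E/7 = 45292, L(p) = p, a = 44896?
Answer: 2655/72388 ≈ 0.036677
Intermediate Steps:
E = 317044 (E = 7*45292 = 317044)
H(k) = -8
(H(-74) + B)/(E + a) = (-8 + 13283)/(317044 + 44896) = 13275/361940 = 13275*(1/361940) = 2655/72388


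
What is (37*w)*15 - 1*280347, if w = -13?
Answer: -287562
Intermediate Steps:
(37*w)*15 - 1*280347 = (37*(-13))*15 - 1*280347 = -481*15 - 280347 = -7215 - 280347 = -287562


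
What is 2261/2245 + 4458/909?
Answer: 4021153/680235 ≈ 5.9114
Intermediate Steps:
2261/2245 + 4458/909 = 2261*(1/2245) + 4458*(1/909) = 2261/2245 + 1486/303 = 4021153/680235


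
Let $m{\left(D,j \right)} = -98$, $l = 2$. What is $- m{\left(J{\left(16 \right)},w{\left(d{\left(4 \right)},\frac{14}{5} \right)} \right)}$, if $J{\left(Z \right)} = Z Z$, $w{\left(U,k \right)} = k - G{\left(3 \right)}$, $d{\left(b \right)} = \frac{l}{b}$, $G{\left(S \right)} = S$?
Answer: $98$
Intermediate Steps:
$d{\left(b \right)} = \frac{2}{b}$
$w{\left(U,k \right)} = -3 + k$ ($w{\left(U,k \right)} = k - 3 = -3 + k$)
$J{\left(Z \right)} = Z^{2}$
$- m{\left(J{\left(16 \right)},w{\left(d{\left(4 \right)},\frac{14}{5} \right)} \right)} = \left(-1\right) \left(-98\right) = 98$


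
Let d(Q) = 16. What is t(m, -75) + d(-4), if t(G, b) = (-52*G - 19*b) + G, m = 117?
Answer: -4526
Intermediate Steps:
t(G, b) = -51*G - 19*b
t(m, -75) + d(-4) = (-51*117 - 19*(-75)) + 16 = (-5967 + 1425) + 16 = -4542 + 16 = -4526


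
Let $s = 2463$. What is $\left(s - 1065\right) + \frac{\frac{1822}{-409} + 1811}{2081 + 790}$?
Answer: $\frac{1642324999}{1174239} \approx 1398.6$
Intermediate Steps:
$\left(s - 1065\right) + \frac{\frac{1822}{-409} + 1811}{2081 + 790} = \left(2463 - 1065\right) + \frac{\frac{1822}{-409} + 1811}{2081 + 790} = 1398 + \frac{1822 \left(- \frac{1}{409}\right) + 1811}{2871} = 1398 + \left(- \frac{1822}{409} + 1811\right) \frac{1}{2871} = 1398 + \frac{738877}{409} \cdot \frac{1}{2871} = 1398 + \frac{738877}{1174239} = \frac{1642324999}{1174239}$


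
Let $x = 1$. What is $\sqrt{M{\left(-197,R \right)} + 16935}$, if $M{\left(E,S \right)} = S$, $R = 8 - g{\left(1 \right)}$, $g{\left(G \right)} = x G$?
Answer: $\sqrt{16942} \approx 130.16$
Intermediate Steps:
$g{\left(G \right)} = G$ ($g{\left(G \right)} = 1 G = G$)
$R = 7$ ($R = 8 - 1 = 7$)
$\sqrt{M{\left(-197,R \right)} + 16935} = \sqrt{7 + 16935} = \sqrt{16942}$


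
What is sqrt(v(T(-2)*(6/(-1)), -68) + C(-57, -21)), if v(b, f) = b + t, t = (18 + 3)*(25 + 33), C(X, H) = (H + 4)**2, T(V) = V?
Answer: 7*sqrt(31) ≈ 38.974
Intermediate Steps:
C(X, H) = (4 + H)**2
t = 1218 (t = 21*58 = 1218)
v(b, f) = 1218 + b (v(b, f) = b + 1218 = 1218 + b)
sqrt(v(T(-2)*(6/(-1)), -68) + C(-57, -21)) = sqrt((1218 - 12/(-1)) + (4 - 21)**2) = sqrt((1218 - 12*(-1)) + (-17)**2) = sqrt((1218 - 2*(-6)) + 289) = sqrt((1218 + 12) + 289) = sqrt(1230 + 289) = sqrt(1519) = 7*sqrt(31)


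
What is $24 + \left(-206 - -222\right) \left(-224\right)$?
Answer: $-3560$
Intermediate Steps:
$24 + \left(-206 - -222\right) \left(-224\right) = 24 + \left(-206 + 222\right) \left(-224\right) = 24 + 16 \left(-224\right) = 24 - 3584 = -3560$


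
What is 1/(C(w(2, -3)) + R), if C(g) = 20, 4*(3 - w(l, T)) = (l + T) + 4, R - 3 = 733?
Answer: 1/756 ≈ 0.0013228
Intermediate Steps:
R = 736 (R = 3 + 733 = 736)
w(l, T) = 2 - T/4 - l/4 (w(l, T) = 3 - ((l + T) + 4)/4 = 3 - ((T + l) + 4)/4 = 3 - (4 + T + l)/4 = 3 + (-1 - T/4 - l/4) = 2 - T/4 - l/4)
1/(C(w(2, -3)) + R) = 1/(20 + 736) = 1/756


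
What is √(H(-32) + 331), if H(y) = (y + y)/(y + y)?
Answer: 2*√83 ≈ 18.221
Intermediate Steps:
H(y) = 1 (H(y) = (2*y)/((2*y)) = (2*y)*(1/(2*y)) = 1)
√(H(-32) + 331) = √(1 + 331) = √332 = 2*√83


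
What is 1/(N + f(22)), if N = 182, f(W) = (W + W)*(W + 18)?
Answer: 1/1942 ≈ 0.00051493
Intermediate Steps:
f(W) = 2*W*(18 + W) (f(W) = (2*W)*(18 + W) = 2*W*(18 + W))
1/(N + f(22)) = 1/(182 + 2*22*(18 + 22)) = 1/(182 + 2*22*40) = 1/(182 + 1760) = 1/1942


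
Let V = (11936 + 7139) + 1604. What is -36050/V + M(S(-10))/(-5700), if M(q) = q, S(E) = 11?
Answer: -22856941/13096700 ≈ -1.7452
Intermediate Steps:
V = 20679 (V = 19075 + 1604 = 20679)
-36050/V + M(S(-10))/(-5700) = -36050/20679 + 11/(-5700) = -36050*1/20679 + 11*(-1/5700) = -36050/20679 - 11/5700 = -22856941/13096700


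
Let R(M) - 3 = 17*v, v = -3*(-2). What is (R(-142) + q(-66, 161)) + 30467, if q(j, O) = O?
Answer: 30733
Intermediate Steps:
v = 6
R(M) = 105 (R(M) = 3 + 17*6 = 3 + 102 = 105)
(R(-142) + q(-66, 161)) + 30467 = (105 + 161) + 30467 = 266 + 30467 = 30733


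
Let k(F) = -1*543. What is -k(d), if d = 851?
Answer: 543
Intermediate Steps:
k(F) = -543
-k(d) = -1*(-543) = 543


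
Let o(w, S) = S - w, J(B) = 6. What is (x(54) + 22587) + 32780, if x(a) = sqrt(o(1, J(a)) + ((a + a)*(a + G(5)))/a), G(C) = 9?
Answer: 55367 + sqrt(131) ≈ 55378.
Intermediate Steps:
x(a) = sqrt(23 + 2*a) (x(a) = sqrt((6 - 1*1) + ((a + a)*(a + 9))/a) = sqrt((6 - 1) + ((2*a)*(9 + a))/a) = sqrt(5 + (2*a*(9 + a))/a) = sqrt(5 + (18 + 2*a)) = sqrt(23 + 2*a))
(x(54) + 22587) + 32780 = (sqrt(23 + 2*54) + 22587) + 32780 = (sqrt(23 + 108) + 22587) + 32780 = (sqrt(131) + 22587) + 32780 = (22587 + sqrt(131)) + 32780 = 55367 + sqrt(131)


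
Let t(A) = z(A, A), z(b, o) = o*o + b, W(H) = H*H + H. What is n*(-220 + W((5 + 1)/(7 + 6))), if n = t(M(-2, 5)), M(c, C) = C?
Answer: -1111980/169 ≈ -6579.8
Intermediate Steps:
W(H) = H + H² (W(H) = H² + H = H + H²)
z(b, o) = b + o² (z(b, o) = o² + b = b + o²)
t(A) = A + A²
n = 30 (n = 5*(1 + 5) = 5*6 = 30)
n*(-220 + W((5 + 1)/(7 + 6))) = 30*(-220 + ((5 + 1)/(7 + 6))*(1 + (5 + 1)/(7 + 6))) = 30*(-220 + (6/13)*(1 + 6/13)) = 30*(-220 + (6*(1/13))*(1 + 6*(1/13))) = 30*(-220 + 6*(1 + 6/13)/13) = 30*(-220 + (6/13)*(19/13)) = 30*(-220 + 114/169) = 30*(-37066/169) = -1111980/169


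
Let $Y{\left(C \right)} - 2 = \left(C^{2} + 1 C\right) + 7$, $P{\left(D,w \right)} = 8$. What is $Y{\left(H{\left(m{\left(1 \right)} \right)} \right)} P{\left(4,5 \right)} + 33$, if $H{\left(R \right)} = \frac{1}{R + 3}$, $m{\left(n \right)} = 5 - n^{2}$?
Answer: $\frac{5209}{49} \approx 106.31$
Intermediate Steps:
$H{\left(R \right)} = \frac{1}{3 + R}$
$Y{\left(C \right)} = 9 + C + C^{2}$ ($Y{\left(C \right)} = 2 + \left(\left(C^{2} + 1 C\right) + 7\right) = 2 + \left(\left(C^{2} + C\right) + 7\right) = 2 + \left(\left(C + C^{2}\right) + 7\right) = 2 + \left(7 + C + C^{2}\right) = 9 + C + C^{2}$)
$Y{\left(H{\left(m{\left(1 \right)} \right)} \right)} P{\left(4,5 \right)} + 33 = \left(9 + \frac{1}{3 + \left(5 - 1^{2}\right)} + \left(\frac{1}{3 + \left(5 - 1^{2}\right)}\right)^{2}\right) 8 + 33 = \left(9 + \frac{1}{3 + \left(5 - 1\right)} + \left(\frac{1}{3 + \left(5 - 1\right)}\right)^{2}\right) 8 + 33 = \left(9 + \frac{1}{3 + 4} + \left(\frac{1}{3 + 4}\right)^{2}\right) 8 + 33 = \left(9 + \frac{1}{7} + \left(\frac{1}{7}\right)^{2}\right) 8 + 33 = \left(9 + \frac{1}{7} + \frac{1}{49}\right) 8 + 33 = \frac{449}{49} \cdot 8 + 33 = \frac{3592}{49} + 33 = \frac{5209}{49}$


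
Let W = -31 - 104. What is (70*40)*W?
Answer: -378000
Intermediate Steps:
W = -135
(70*40)*W = (70*40)*(-135) = 2800*(-135) = -378000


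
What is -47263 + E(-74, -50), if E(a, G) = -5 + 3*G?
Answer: -47418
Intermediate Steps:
-47263 + E(-74, -50) = -47263 + (-5 + 3*(-50)) = -47263 + (-5 - 150) = -47263 - 155 = -47418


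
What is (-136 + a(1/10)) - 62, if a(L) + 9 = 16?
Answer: -191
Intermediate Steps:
a(L) = 7 (a(L) = -9 + 16 = 7)
(-136 + a(1/10)) - 62 = (-136 + 7) - 62 = -129 - 62 = -191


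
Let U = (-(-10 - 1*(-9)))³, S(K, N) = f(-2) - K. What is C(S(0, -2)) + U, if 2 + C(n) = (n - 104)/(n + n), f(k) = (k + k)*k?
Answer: -7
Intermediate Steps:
f(k) = 2*k² (f(k) = (2*k)*k = 2*k²)
S(K, N) = 8 - K (S(K, N) = 2*(-2)² - K = 2*4 - K = 8 - K)
C(n) = -2 + (-104 + n)/(2*n) (C(n) = -2 + (n - 104)/(n + n) = -2 + (-104 + n)/((2*n)) = -2 + (-104 + n)*(1/(2*n)) = -2 + (-104 + n)/(2*n))
U = 1 (U = (-(-10 + 9))³ = (-1*(-1))³ = 1³ = 1)
C(S(0, -2)) + U = (-3/2 - 52/(8 - 1*0)) + 1 = (-3/2 - 52/(8 + 0)) + 1 = (-3/2 - 52/8) + 1 = (-3/2 - 52*⅛) + 1 = (-3/2 - 13/2) + 1 = -8 + 1 = -7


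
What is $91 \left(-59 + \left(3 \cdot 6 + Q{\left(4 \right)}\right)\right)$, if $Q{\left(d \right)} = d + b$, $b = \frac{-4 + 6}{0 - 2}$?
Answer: $-3458$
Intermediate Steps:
$b = -1$ ($b = \frac{2}{-2} = 2 \left(- \frac{1}{2}\right) = -1$)
$Q{\left(d \right)} = -1 + d$ ($Q{\left(d \right)} = d - 1 = -1 + d$)
$91 \left(-59 + \left(3 \cdot 6 + Q{\left(4 \right)}\right)\right) = 91 \left(-59 + \left(3 \cdot 6 + \left(-1 + 4\right)\right)\right) = 91 \left(-59 + \left(18 + 3\right)\right) = 91 \left(-59 + 21\right) = 91 \left(-38\right) = -3458$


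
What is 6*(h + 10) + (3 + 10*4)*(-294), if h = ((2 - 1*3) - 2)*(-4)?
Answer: -12510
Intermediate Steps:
h = 12 (h = ((2 - 3) - 2)*(-4) = (-1 - 2)*(-4) = -3*(-4) = 12)
6*(h + 10) + (3 + 10*4)*(-294) = 6*(12 + 10) + (3 + 10*4)*(-294) = 6*22 + (3 + 40)*(-294) = 132 + 43*(-294) = 132 - 12642 = -12510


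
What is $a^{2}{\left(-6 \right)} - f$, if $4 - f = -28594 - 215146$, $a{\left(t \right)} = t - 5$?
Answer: $-243623$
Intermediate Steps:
$a{\left(t \right)} = -5 + t$
$f = 243744$ ($f = 4 - \left(-28594 - 215146\right) = 4 - -243740 = 4 + 243740 = 243744$)
$a^{2}{\left(-6 \right)} - f = \left(-5 - 6\right)^{2} - 243744 = \left(-11\right)^{2} - 243744 = 121 - 243744 = -243623$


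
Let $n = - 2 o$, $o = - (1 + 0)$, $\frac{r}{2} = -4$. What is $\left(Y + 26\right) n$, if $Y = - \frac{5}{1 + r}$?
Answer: $\frac{374}{7} \approx 53.429$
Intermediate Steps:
$r = -8$ ($r = 2 \left(-4\right) = -8$)
$o = -1$ ($o = \left(-1\right) 1 = -1$)
$n = 2$ ($n = \left(-2\right) \left(-1\right) = 2$)
$Y = \frac{5}{7}$ ($Y = - \frac{5}{1 - 8} = - \frac{5}{-7} = \left(-5\right) \left(- \frac{1}{7}\right) = \frac{5}{7} \approx 0.71429$)
$\left(Y + 26\right) n = \left(\frac{5}{7} + 26\right) 2 = \frac{187}{7} \cdot 2 = \frac{374}{7}$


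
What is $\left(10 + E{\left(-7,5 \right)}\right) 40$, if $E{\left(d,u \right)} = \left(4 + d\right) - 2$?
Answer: $200$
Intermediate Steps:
$E{\left(d,u \right)} = 2 + d$
$\left(10 + E{\left(-7,5 \right)}\right) 40 = \left(10 + \left(2 - 7\right)\right) 40 = \left(10 - 5\right) 40 = 5 \cdot 40 = 200$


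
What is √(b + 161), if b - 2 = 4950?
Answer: √5113 ≈ 71.505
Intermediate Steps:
b = 4952 (b = 2 + 4950 = 4952)
√(b + 161) = √(4952 + 161) = √5113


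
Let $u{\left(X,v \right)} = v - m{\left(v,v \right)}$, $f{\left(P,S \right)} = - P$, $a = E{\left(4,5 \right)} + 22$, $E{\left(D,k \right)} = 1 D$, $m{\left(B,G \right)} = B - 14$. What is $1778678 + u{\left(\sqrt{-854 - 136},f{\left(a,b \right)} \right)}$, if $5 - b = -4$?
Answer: $1778692$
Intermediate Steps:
$m{\left(B,G \right)} = -14 + B$ ($m{\left(B,G \right)} = B - 14 = -14 + B$)
$b = 9$ ($b = 5 - -4 = 5 + 4 = 9$)
$E{\left(D,k \right)} = D$
$a = 26$ ($a = 4 + 22 = 26$)
$u{\left(X,v \right)} = 14$ ($u{\left(X,v \right)} = v - \left(-14 + v\right) = 14$)
$1778678 + u{\left(\sqrt{-854 - 136},f{\left(a,b \right)} \right)} = 1778678 + 14 = 1778692$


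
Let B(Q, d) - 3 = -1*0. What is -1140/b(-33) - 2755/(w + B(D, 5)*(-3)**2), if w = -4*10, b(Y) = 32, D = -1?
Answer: 18335/104 ≈ 176.30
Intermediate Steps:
B(Q, d) = 3 (B(Q, d) = 3 - 1*0 = 3 + 0 = 3)
w = -40
-1140/b(-33) - 2755/(w + B(D, 5)*(-3)**2) = -1140/32 - 2755/(-40 + 3*(-3)**2) = -1140*1/32 - 2755/(-40 + 3*9) = -285/8 - 2755/(-40 + 27) = -285/8 - 2755/(-13) = -285/8 - 2755*(-1/13) = -285/8 + 2755/13 = 18335/104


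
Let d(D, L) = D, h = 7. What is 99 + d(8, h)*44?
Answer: 451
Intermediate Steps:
99 + d(8, h)*44 = 99 + 8*44 = 99 + 352 = 451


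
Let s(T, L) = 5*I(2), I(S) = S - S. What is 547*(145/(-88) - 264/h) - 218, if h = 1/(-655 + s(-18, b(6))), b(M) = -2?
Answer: 8323578621/88 ≈ 9.4586e+7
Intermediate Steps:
I(S) = 0
s(T, L) = 0 (s(T, L) = 5*0 = 0)
h = -1/655 (h = 1/(-655 + 0) = 1/(-655) = -1/655 ≈ -0.0015267)
547*(145/(-88) - 264/h) - 218 = 547*(145/(-88) - 264/(-1/655)) - 218 = 547*(145*(-1/88) - 264*(-655)) - 218 = 547*(-145/88 + 172920) - 218 = 547*(15216815/88) - 218 = 8323597805/88 - 218 = 8323578621/88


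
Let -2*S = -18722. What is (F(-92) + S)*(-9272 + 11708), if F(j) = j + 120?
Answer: 22871604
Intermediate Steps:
S = 9361 (S = -½*(-18722) = 9361)
F(j) = 120 + j
(F(-92) + S)*(-9272 + 11708) = ((120 - 92) + 9361)*(-9272 + 11708) = (28 + 9361)*2436 = 9389*2436 = 22871604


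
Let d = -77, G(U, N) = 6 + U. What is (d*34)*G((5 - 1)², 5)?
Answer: -57596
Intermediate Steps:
(d*34)*G((5 - 1)², 5) = (-77*34)*(6 + (5 - 1)²) = -2618*(6 + 4²) = -2618*(6 + 16) = -2618*22 = -57596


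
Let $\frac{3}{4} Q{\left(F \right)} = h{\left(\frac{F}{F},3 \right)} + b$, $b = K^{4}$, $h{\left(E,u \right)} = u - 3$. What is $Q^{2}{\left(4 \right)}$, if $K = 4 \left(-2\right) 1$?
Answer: $\frac{268435456}{9} \approx 2.9826 \cdot 10^{7}$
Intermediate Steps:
$h{\left(E,u \right)} = -3 + u$
$K = -8$ ($K = \left(-8\right) 1 = -8$)
$b = 4096$ ($b = \left(-8\right)^{4} = 4096$)
$Q{\left(F \right)} = \frac{16384}{3}$ ($Q{\left(F \right)} = \frac{4 \left(\left(-3 + 3\right) + 4096\right)}{3} = \frac{4 \left(0 + 4096\right)}{3} = \frac{4}{3} \cdot 4096 = \frac{16384}{3}$)
$Q^{2}{\left(4 \right)} = \left(\frac{16384}{3}\right)^{2} = \frac{268435456}{9}$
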